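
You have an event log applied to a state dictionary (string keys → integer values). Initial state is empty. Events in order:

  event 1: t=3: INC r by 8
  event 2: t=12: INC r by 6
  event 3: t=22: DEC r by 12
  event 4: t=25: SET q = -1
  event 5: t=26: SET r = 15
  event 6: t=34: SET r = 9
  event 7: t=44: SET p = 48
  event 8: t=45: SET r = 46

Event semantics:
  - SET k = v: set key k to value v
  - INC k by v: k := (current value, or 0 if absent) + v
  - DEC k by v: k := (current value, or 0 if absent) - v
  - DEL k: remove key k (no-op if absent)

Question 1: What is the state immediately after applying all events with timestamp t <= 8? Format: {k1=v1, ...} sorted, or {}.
Answer: {r=8}

Derivation:
Apply events with t <= 8 (1 events):
  after event 1 (t=3: INC r by 8): {r=8}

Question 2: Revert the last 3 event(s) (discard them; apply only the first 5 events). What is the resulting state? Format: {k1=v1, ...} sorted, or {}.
Keep first 5 events (discard last 3):
  after event 1 (t=3: INC r by 8): {r=8}
  after event 2 (t=12: INC r by 6): {r=14}
  after event 3 (t=22: DEC r by 12): {r=2}
  after event 4 (t=25: SET q = -1): {q=-1, r=2}
  after event 5 (t=26: SET r = 15): {q=-1, r=15}

Answer: {q=-1, r=15}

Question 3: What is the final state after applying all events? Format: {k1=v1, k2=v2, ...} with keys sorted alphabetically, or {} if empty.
Answer: {p=48, q=-1, r=46}

Derivation:
  after event 1 (t=3: INC r by 8): {r=8}
  after event 2 (t=12: INC r by 6): {r=14}
  after event 3 (t=22: DEC r by 12): {r=2}
  after event 4 (t=25: SET q = -1): {q=-1, r=2}
  after event 5 (t=26: SET r = 15): {q=-1, r=15}
  after event 6 (t=34: SET r = 9): {q=-1, r=9}
  after event 7 (t=44: SET p = 48): {p=48, q=-1, r=9}
  after event 8 (t=45: SET r = 46): {p=48, q=-1, r=46}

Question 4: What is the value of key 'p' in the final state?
Track key 'p' through all 8 events:
  event 1 (t=3: INC r by 8): p unchanged
  event 2 (t=12: INC r by 6): p unchanged
  event 3 (t=22: DEC r by 12): p unchanged
  event 4 (t=25: SET q = -1): p unchanged
  event 5 (t=26: SET r = 15): p unchanged
  event 6 (t=34: SET r = 9): p unchanged
  event 7 (t=44: SET p = 48): p (absent) -> 48
  event 8 (t=45: SET r = 46): p unchanged
Final: p = 48

Answer: 48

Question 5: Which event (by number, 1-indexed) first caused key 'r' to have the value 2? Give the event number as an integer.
Answer: 3

Derivation:
Looking for first event where r becomes 2:
  event 1: r = 8
  event 2: r = 14
  event 3: r 14 -> 2  <-- first match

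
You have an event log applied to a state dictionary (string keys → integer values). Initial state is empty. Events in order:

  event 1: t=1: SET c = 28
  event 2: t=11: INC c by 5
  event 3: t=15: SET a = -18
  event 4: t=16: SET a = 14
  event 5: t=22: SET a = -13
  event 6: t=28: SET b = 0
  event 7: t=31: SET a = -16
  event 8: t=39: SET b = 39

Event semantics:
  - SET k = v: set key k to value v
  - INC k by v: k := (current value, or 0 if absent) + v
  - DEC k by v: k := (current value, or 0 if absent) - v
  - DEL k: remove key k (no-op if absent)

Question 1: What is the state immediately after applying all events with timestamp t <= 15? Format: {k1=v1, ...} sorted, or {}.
Answer: {a=-18, c=33}

Derivation:
Apply events with t <= 15 (3 events):
  after event 1 (t=1: SET c = 28): {c=28}
  after event 2 (t=11: INC c by 5): {c=33}
  after event 3 (t=15: SET a = -18): {a=-18, c=33}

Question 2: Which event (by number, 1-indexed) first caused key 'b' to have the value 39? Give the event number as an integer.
Looking for first event where b becomes 39:
  event 6: b = 0
  event 7: b = 0
  event 8: b 0 -> 39  <-- first match

Answer: 8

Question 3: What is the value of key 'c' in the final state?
Track key 'c' through all 8 events:
  event 1 (t=1: SET c = 28): c (absent) -> 28
  event 2 (t=11: INC c by 5): c 28 -> 33
  event 3 (t=15: SET a = -18): c unchanged
  event 4 (t=16: SET a = 14): c unchanged
  event 5 (t=22: SET a = -13): c unchanged
  event 6 (t=28: SET b = 0): c unchanged
  event 7 (t=31: SET a = -16): c unchanged
  event 8 (t=39: SET b = 39): c unchanged
Final: c = 33

Answer: 33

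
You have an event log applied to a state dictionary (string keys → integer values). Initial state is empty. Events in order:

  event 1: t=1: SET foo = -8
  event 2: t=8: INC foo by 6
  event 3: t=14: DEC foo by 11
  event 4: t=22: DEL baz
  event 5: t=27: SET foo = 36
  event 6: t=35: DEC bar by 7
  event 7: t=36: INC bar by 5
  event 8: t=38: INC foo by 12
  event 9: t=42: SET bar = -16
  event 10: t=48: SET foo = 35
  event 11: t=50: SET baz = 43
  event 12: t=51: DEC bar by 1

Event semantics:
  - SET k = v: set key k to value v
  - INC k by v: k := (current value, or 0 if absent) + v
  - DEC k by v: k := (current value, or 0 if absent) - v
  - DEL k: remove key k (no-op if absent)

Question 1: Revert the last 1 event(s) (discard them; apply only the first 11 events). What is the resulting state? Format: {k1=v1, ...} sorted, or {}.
Keep first 11 events (discard last 1):
  after event 1 (t=1: SET foo = -8): {foo=-8}
  after event 2 (t=8: INC foo by 6): {foo=-2}
  after event 3 (t=14: DEC foo by 11): {foo=-13}
  after event 4 (t=22: DEL baz): {foo=-13}
  after event 5 (t=27: SET foo = 36): {foo=36}
  after event 6 (t=35: DEC bar by 7): {bar=-7, foo=36}
  after event 7 (t=36: INC bar by 5): {bar=-2, foo=36}
  after event 8 (t=38: INC foo by 12): {bar=-2, foo=48}
  after event 9 (t=42: SET bar = -16): {bar=-16, foo=48}
  after event 10 (t=48: SET foo = 35): {bar=-16, foo=35}
  after event 11 (t=50: SET baz = 43): {bar=-16, baz=43, foo=35}

Answer: {bar=-16, baz=43, foo=35}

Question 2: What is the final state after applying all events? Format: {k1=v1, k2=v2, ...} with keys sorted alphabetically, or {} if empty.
  after event 1 (t=1: SET foo = -8): {foo=-8}
  after event 2 (t=8: INC foo by 6): {foo=-2}
  after event 3 (t=14: DEC foo by 11): {foo=-13}
  after event 4 (t=22: DEL baz): {foo=-13}
  after event 5 (t=27: SET foo = 36): {foo=36}
  after event 6 (t=35: DEC bar by 7): {bar=-7, foo=36}
  after event 7 (t=36: INC bar by 5): {bar=-2, foo=36}
  after event 8 (t=38: INC foo by 12): {bar=-2, foo=48}
  after event 9 (t=42: SET bar = -16): {bar=-16, foo=48}
  after event 10 (t=48: SET foo = 35): {bar=-16, foo=35}
  after event 11 (t=50: SET baz = 43): {bar=-16, baz=43, foo=35}
  after event 12 (t=51: DEC bar by 1): {bar=-17, baz=43, foo=35}

Answer: {bar=-17, baz=43, foo=35}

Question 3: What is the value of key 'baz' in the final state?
Track key 'baz' through all 12 events:
  event 1 (t=1: SET foo = -8): baz unchanged
  event 2 (t=8: INC foo by 6): baz unchanged
  event 3 (t=14: DEC foo by 11): baz unchanged
  event 4 (t=22: DEL baz): baz (absent) -> (absent)
  event 5 (t=27: SET foo = 36): baz unchanged
  event 6 (t=35: DEC bar by 7): baz unchanged
  event 7 (t=36: INC bar by 5): baz unchanged
  event 8 (t=38: INC foo by 12): baz unchanged
  event 9 (t=42: SET bar = -16): baz unchanged
  event 10 (t=48: SET foo = 35): baz unchanged
  event 11 (t=50: SET baz = 43): baz (absent) -> 43
  event 12 (t=51: DEC bar by 1): baz unchanged
Final: baz = 43

Answer: 43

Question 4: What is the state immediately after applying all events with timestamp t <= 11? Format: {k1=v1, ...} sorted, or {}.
Apply events with t <= 11 (2 events):
  after event 1 (t=1: SET foo = -8): {foo=-8}
  after event 2 (t=8: INC foo by 6): {foo=-2}

Answer: {foo=-2}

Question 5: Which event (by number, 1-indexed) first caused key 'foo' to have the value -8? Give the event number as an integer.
Answer: 1

Derivation:
Looking for first event where foo becomes -8:
  event 1: foo (absent) -> -8  <-- first match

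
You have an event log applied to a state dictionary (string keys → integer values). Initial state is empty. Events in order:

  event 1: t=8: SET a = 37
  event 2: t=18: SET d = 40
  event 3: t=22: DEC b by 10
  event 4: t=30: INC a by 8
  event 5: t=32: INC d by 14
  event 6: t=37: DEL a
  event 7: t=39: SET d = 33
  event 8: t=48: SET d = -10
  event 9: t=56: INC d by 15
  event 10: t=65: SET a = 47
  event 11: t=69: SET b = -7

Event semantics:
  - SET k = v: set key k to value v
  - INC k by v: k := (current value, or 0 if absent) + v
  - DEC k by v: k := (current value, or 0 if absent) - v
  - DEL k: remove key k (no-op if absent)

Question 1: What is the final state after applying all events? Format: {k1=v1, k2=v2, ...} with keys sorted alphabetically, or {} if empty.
Answer: {a=47, b=-7, d=5}

Derivation:
  after event 1 (t=8: SET a = 37): {a=37}
  after event 2 (t=18: SET d = 40): {a=37, d=40}
  after event 3 (t=22: DEC b by 10): {a=37, b=-10, d=40}
  after event 4 (t=30: INC a by 8): {a=45, b=-10, d=40}
  after event 5 (t=32: INC d by 14): {a=45, b=-10, d=54}
  after event 6 (t=37: DEL a): {b=-10, d=54}
  after event 7 (t=39: SET d = 33): {b=-10, d=33}
  after event 8 (t=48: SET d = -10): {b=-10, d=-10}
  after event 9 (t=56: INC d by 15): {b=-10, d=5}
  after event 10 (t=65: SET a = 47): {a=47, b=-10, d=5}
  after event 11 (t=69: SET b = -7): {a=47, b=-7, d=5}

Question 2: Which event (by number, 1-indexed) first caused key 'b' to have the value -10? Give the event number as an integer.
Looking for first event where b becomes -10:
  event 3: b (absent) -> -10  <-- first match

Answer: 3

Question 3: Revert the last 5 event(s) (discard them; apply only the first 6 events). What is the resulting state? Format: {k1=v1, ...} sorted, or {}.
Keep first 6 events (discard last 5):
  after event 1 (t=8: SET a = 37): {a=37}
  after event 2 (t=18: SET d = 40): {a=37, d=40}
  after event 3 (t=22: DEC b by 10): {a=37, b=-10, d=40}
  after event 4 (t=30: INC a by 8): {a=45, b=-10, d=40}
  after event 5 (t=32: INC d by 14): {a=45, b=-10, d=54}
  after event 6 (t=37: DEL a): {b=-10, d=54}

Answer: {b=-10, d=54}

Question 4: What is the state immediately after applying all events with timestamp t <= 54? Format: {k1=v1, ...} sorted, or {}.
Answer: {b=-10, d=-10}

Derivation:
Apply events with t <= 54 (8 events):
  after event 1 (t=8: SET a = 37): {a=37}
  after event 2 (t=18: SET d = 40): {a=37, d=40}
  after event 3 (t=22: DEC b by 10): {a=37, b=-10, d=40}
  after event 4 (t=30: INC a by 8): {a=45, b=-10, d=40}
  after event 5 (t=32: INC d by 14): {a=45, b=-10, d=54}
  after event 6 (t=37: DEL a): {b=-10, d=54}
  after event 7 (t=39: SET d = 33): {b=-10, d=33}
  after event 8 (t=48: SET d = -10): {b=-10, d=-10}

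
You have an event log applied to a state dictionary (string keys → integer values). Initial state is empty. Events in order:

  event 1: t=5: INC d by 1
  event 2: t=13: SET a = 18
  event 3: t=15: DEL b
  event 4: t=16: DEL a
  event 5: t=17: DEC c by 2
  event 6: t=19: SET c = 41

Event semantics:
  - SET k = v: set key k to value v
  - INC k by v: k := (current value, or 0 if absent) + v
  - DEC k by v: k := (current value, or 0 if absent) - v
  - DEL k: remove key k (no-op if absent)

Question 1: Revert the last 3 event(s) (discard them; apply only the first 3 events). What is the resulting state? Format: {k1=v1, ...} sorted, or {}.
Answer: {a=18, d=1}

Derivation:
Keep first 3 events (discard last 3):
  after event 1 (t=5: INC d by 1): {d=1}
  after event 2 (t=13: SET a = 18): {a=18, d=1}
  after event 3 (t=15: DEL b): {a=18, d=1}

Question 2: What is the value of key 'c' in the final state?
Track key 'c' through all 6 events:
  event 1 (t=5: INC d by 1): c unchanged
  event 2 (t=13: SET a = 18): c unchanged
  event 3 (t=15: DEL b): c unchanged
  event 4 (t=16: DEL a): c unchanged
  event 5 (t=17: DEC c by 2): c (absent) -> -2
  event 6 (t=19: SET c = 41): c -2 -> 41
Final: c = 41

Answer: 41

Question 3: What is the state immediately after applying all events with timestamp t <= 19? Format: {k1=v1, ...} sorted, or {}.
Apply events with t <= 19 (6 events):
  after event 1 (t=5: INC d by 1): {d=1}
  after event 2 (t=13: SET a = 18): {a=18, d=1}
  after event 3 (t=15: DEL b): {a=18, d=1}
  after event 4 (t=16: DEL a): {d=1}
  after event 5 (t=17: DEC c by 2): {c=-2, d=1}
  after event 6 (t=19: SET c = 41): {c=41, d=1}

Answer: {c=41, d=1}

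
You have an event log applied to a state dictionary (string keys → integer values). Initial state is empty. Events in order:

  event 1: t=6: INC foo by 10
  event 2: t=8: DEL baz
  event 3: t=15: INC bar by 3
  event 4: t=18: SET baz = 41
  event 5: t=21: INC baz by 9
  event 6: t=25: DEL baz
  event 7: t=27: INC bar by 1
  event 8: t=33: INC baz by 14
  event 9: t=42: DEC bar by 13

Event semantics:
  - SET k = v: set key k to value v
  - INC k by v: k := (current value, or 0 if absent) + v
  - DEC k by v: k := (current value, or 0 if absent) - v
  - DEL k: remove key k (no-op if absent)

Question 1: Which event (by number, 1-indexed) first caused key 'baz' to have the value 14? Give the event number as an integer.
Answer: 8

Derivation:
Looking for first event where baz becomes 14:
  event 4: baz = 41
  event 5: baz = 50
  event 6: baz = (absent)
  event 8: baz (absent) -> 14  <-- first match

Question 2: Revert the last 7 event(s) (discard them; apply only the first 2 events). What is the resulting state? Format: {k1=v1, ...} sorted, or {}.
Keep first 2 events (discard last 7):
  after event 1 (t=6: INC foo by 10): {foo=10}
  after event 2 (t=8: DEL baz): {foo=10}

Answer: {foo=10}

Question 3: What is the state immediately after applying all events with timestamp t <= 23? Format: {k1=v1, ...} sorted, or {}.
Apply events with t <= 23 (5 events):
  after event 1 (t=6: INC foo by 10): {foo=10}
  after event 2 (t=8: DEL baz): {foo=10}
  after event 3 (t=15: INC bar by 3): {bar=3, foo=10}
  after event 4 (t=18: SET baz = 41): {bar=3, baz=41, foo=10}
  after event 5 (t=21: INC baz by 9): {bar=3, baz=50, foo=10}

Answer: {bar=3, baz=50, foo=10}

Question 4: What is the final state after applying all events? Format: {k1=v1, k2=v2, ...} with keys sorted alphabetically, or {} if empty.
  after event 1 (t=6: INC foo by 10): {foo=10}
  after event 2 (t=8: DEL baz): {foo=10}
  after event 3 (t=15: INC bar by 3): {bar=3, foo=10}
  after event 4 (t=18: SET baz = 41): {bar=3, baz=41, foo=10}
  after event 5 (t=21: INC baz by 9): {bar=3, baz=50, foo=10}
  after event 6 (t=25: DEL baz): {bar=3, foo=10}
  after event 7 (t=27: INC bar by 1): {bar=4, foo=10}
  after event 8 (t=33: INC baz by 14): {bar=4, baz=14, foo=10}
  after event 9 (t=42: DEC bar by 13): {bar=-9, baz=14, foo=10}

Answer: {bar=-9, baz=14, foo=10}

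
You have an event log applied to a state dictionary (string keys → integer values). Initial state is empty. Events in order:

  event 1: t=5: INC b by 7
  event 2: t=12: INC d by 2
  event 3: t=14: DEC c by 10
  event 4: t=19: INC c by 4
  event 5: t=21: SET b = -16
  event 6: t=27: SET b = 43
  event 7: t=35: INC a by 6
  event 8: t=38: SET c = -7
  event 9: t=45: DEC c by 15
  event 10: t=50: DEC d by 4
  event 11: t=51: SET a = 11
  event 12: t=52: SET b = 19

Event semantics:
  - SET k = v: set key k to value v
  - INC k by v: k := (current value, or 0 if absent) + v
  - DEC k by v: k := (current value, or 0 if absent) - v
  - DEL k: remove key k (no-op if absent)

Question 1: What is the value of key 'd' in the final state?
Track key 'd' through all 12 events:
  event 1 (t=5: INC b by 7): d unchanged
  event 2 (t=12: INC d by 2): d (absent) -> 2
  event 3 (t=14: DEC c by 10): d unchanged
  event 4 (t=19: INC c by 4): d unchanged
  event 5 (t=21: SET b = -16): d unchanged
  event 6 (t=27: SET b = 43): d unchanged
  event 7 (t=35: INC a by 6): d unchanged
  event 8 (t=38: SET c = -7): d unchanged
  event 9 (t=45: DEC c by 15): d unchanged
  event 10 (t=50: DEC d by 4): d 2 -> -2
  event 11 (t=51: SET a = 11): d unchanged
  event 12 (t=52: SET b = 19): d unchanged
Final: d = -2

Answer: -2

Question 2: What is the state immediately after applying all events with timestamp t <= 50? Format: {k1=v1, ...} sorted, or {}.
Answer: {a=6, b=43, c=-22, d=-2}

Derivation:
Apply events with t <= 50 (10 events):
  after event 1 (t=5: INC b by 7): {b=7}
  after event 2 (t=12: INC d by 2): {b=7, d=2}
  after event 3 (t=14: DEC c by 10): {b=7, c=-10, d=2}
  after event 4 (t=19: INC c by 4): {b=7, c=-6, d=2}
  after event 5 (t=21: SET b = -16): {b=-16, c=-6, d=2}
  after event 6 (t=27: SET b = 43): {b=43, c=-6, d=2}
  after event 7 (t=35: INC a by 6): {a=6, b=43, c=-6, d=2}
  after event 8 (t=38: SET c = -7): {a=6, b=43, c=-7, d=2}
  after event 9 (t=45: DEC c by 15): {a=6, b=43, c=-22, d=2}
  after event 10 (t=50: DEC d by 4): {a=6, b=43, c=-22, d=-2}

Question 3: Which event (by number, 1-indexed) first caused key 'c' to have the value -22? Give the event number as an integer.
Answer: 9

Derivation:
Looking for first event where c becomes -22:
  event 3: c = -10
  event 4: c = -6
  event 5: c = -6
  event 6: c = -6
  event 7: c = -6
  event 8: c = -7
  event 9: c -7 -> -22  <-- first match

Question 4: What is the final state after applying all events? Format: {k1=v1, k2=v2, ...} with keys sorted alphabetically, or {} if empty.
Answer: {a=11, b=19, c=-22, d=-2}

Derivation:
  after event 1 (t=5: INC b by 7): {b=7}
  after event 2 (t=12: INC d by 2): {b=7, d=2}
  after event 3 (t=14: DEC c by 10): {b=7, c=-10, d=2}
  after event 4 (t=19: INC c by 4): {b=7, c=-6, d=2}
  after event 5 (t=21: SET b = -16): {b=-16, c=-6, d=2}
  after event 6 (t=27: SET b = 43): {b=43, c=-6, d=2}
  after event 7 (t=35: INC a by 6): {a=6, b=43, c=-6, d=2}
  after event 8 (t=38: SET c = -7): {a=6, b=43, c=-7, d=2}
  after event 9 (t=45: DEC c by 15): {a=6, b=43, c=-22, d=2}
  after event 10 (t=50: DEC d by 4): {a=6, b=43, c=-22, d=-2}
  after event 11 (t=51: SET a = 11): {a=11, b=43, c=-22, d=-2}
  after event 12 (t=52: SET b = 19): {a=11, b=19, c=-22, d=-2}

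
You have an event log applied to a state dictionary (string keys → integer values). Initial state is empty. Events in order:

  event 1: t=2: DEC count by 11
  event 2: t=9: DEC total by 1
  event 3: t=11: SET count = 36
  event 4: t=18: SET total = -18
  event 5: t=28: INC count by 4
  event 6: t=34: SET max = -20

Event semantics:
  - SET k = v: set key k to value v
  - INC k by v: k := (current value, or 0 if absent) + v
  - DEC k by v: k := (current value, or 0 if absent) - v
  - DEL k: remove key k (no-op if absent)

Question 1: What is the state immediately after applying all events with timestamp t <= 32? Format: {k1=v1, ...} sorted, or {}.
Answer: {count=40, total=-18}

Derivation:
Apply events with t <= 32 (5 events):
  after event 1 (t=2: DEC count by 11): {count=-11}
  after event 2 (t=9: DEC total by 1): {count=-11, total=-1}
  after event 3 (t=11: SET count = 36): {count=36, total=-1}
  after event 4 (t=18: SET total = -18): {count=36, total=-18}
  after event 5 (t=28: INC count by 4): {count=40, total=-18}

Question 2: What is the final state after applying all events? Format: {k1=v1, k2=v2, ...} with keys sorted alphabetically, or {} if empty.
  after event 1 (t=2: DEC count by 11): {count=-11}
  after event 2 (t=9: DEC total by 1): {count=-11, total=-1}
  after event 3 (t=11: SET count = 36): {count=36, total=-1}
  after event 4 (t=18: SET total = -18): {count=36, total=-18}
  after event 5 (t=28: INC count by 4): {count=40, total=-18}
  after event 6 (t=34: SET max = -20): {count=40, max=-20, total=-18}

Answer: {count=40, max=-20, total=-18}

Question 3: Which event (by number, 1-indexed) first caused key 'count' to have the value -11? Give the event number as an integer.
Answer: 1

Derivation:
Looking for first event where count becomes -11:
  event 1: count (absent) -> -11  <-- first match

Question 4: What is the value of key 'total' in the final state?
Answer: -18

Derivation:
Track key 'total' through all 6 events:
  event 1 (t=2: DEC count by 11): total unchanged
  event 2 (t=9: DEC total by 1): total (absent) -> -1
  event 3 (t=11: SET count = 36): total unchanged
  event 4 (t=18: SET total = -18): total -1 -> -18
  event 5 (t=28: INC count by 4): total unchanged
  event 6 (t=34: SET max = -20): total unchanged
Final: total = -18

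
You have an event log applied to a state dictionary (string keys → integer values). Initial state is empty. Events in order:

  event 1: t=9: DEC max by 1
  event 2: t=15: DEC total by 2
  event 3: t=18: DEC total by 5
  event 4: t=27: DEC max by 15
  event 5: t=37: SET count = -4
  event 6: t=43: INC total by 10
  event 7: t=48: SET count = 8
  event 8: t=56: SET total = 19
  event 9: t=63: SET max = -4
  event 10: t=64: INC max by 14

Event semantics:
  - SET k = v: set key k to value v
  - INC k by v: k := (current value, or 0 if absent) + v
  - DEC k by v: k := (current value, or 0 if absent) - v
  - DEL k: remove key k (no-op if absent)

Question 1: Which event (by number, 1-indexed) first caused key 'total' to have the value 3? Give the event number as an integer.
Answer: 6

Derivation:
Looking for first event where total becomes 3:
  event 2: total = -2
  event 3: total = -7
  event 4: total = -7
  event 5: total = -7
  event 6: total -7 -> 3  <-- first match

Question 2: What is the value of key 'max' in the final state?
Track key 'max' through all 10 events:
  event 1 (t=9: DEC max by 1): max (absent) -> -1
  event 2 (t=15: DEC total by 2): max unchanged
  event 3 (t=18: DEC total by 5): max unchanged
  event 4 (t=27: DEC max by 15): max -1 -> -16
  event 5 (t=37: SET count = -4): max unchanged
  event 6 (t=43: INC total by 10): max unchanged
  event 7 (t=48: SET count = 8): max unchanged
  event 8 (t=56: SET total = 19): max unchanged
  event 9 (t=63: SET max = -4): max -16 -> -4
  event 10 (t=64: INC max by 14): max -4 -> 10
Final: max = 10

Answer: 10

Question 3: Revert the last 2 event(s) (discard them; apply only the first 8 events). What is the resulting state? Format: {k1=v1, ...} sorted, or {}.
Answer: {count=8, max=-16, total=19}

Derivation:
Keep first 8 events (discard last 2):
  after event 1 (t=9: DEC max by 1): {max=-1}
  after event 2 (t=15: DEC total by 2): {max=-1, total=-2}
  after event 3 (t=18: DEC total by 5): {max=-1, total=-7}
  after event 4 (t=27: DEC max by 15): {max=-16, total=-7}
  after event 5 (t=37: SET count = -4): {count=-4, max=-16, total=-7}
  after event 6 (t=43: INC total by 10): {count=-4, max=-16, total=3}
  after event 7 (t=48: SET count = 8): {count=8, max=-16, total=3}
  after event 8 (t=56: SET total = 19): {count=8, max=-16, total=19}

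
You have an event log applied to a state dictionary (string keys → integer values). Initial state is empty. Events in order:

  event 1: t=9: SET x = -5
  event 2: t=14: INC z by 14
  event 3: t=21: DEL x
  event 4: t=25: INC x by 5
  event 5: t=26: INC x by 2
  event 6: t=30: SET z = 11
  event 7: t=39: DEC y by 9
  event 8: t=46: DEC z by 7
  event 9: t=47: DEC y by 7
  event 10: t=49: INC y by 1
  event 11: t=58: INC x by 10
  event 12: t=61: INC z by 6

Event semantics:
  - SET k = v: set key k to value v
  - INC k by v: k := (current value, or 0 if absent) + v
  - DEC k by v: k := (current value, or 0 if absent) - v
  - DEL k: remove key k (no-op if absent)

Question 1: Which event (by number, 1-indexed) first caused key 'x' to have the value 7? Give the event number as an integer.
Looking for first event where x becomes 7:
  event 1: x = -5
  event 2: x = -5
  event 3: x = (absent)
  event 4: x = 5
  event 5: x 5 -> 7  <-- first match

Answer: 5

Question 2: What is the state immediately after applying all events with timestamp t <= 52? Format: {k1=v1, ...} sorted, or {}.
Apply events with t <= 52 (10 events):
  after event 1 (t=9: SET x = -5): {x=-5}
  after event 2 (t=14: INC z by 14): {x=-5, z=14}
  after event 3 (t=21: DEL x): {z=14}
  after event 4 (t=25: INC x by 5): {x=5, z=14}
  after event 5 (t=26: INC x by 2): {x=7, z=14}
  after event 6 (t=30: SET z = 11): {x=7, z=11}
  after event 7 (t=39: DEC y by 9): {x=7, y=-9, z=11}
  after event 8 (t=46: DEC z by 7): {x=7, y=-9, z=4}
  after event 9 (t=47: DEC y by 7): {x=7, y=-16, z=4}
  after event 10 (t=49: INC y by 1): {x=7, y=-15, z=4}

Answer: {x=7, y=-15, z=4}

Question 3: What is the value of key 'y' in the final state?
Track key 'y' through all 12 events:
  event 1 (t=9: SET x = -5): y unchanged
  event 2 (t=14: INC z by 14): y unchanged
  event 3 (t=21: DEL x): y unchanged
  event 4 (t=25: INC x by 5): y unchanged
  event 5 (t=26: INC x by 2): y unchanged
  event 6 (t=30: SET z = 11): y unchanged
  event 7 (t=39: DEC y by 9): y (absent) -> -9
  event 8 (t=46: DEC z by 7): y unchanged
  event 9 (t=47: DEC y by 7): y -9 -> -16
  event 10 (t=49: INC y by 1): y -16 -> -15
  event 11 (t=58: INC x by 10): y unchanged
  event 12 (t=61: INC z by 6): y unchanged
Final: y = -15

Answer: -15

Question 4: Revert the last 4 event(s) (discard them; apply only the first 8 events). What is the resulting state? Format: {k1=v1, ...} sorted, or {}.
Answer: {x=7, y=-9, z=4}

Derivation:
Keep first 8 events (discard last 4):
  after event 1 (t=9: SET x = -5): {x=-5}
  after event 2 (t=14: INC z by 14): {x=-5, z=14}
  after event 3 (t=21: DEL x): {z=14}
  after event 4 (t=25: INC x by 5): {x=5, z=14}
  after event 5 (t=26: INC x by 2): {x=7, z=14}
  after event 6 (t=30: SET z = 11): {x=7, z=11}
  after event 7 (t=39: DEC y by 9): {x=7, y=-9, z=11}
  after event 8 (t=46: DEC z by 7): {x=7, y=-9, z=4}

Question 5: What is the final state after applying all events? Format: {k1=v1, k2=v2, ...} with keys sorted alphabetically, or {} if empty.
  after event 1 (t=9: SET x = -5): {x=-5}
  after event 2 (t=14: INC z by 14): {x=-5, z=14}
  after event 3 (t=21: DEL x): {z=14}
  after event 4 (t=25: INC x by 5): {x=5, z=14}
  after event 5 (t=26: INC x by 2): {x=7, z=14}
  after event 6 (t=30: SET z = 11): {x=7, z=11}
  after event 7 (t=39: DEC y by 9): {x=7, y=-9, z=11}
  after event 8 (t=46: DEC z by 7): {x=7, y=-9, z=4}
  after event 9 (t=47: DEC y by 7): {x=7, y=-16, z=4}
  after event 10 (t=49: INC y by 1): {x=7, y=-15, z=4}
  after event 11 (t=58: INC x by 10): {x=17, y=-15, z=4}
  after event 12 (t=61: INC z by 6): {x=17, y=-15, z=10}

Answer: {x=17, y=-15, z=10}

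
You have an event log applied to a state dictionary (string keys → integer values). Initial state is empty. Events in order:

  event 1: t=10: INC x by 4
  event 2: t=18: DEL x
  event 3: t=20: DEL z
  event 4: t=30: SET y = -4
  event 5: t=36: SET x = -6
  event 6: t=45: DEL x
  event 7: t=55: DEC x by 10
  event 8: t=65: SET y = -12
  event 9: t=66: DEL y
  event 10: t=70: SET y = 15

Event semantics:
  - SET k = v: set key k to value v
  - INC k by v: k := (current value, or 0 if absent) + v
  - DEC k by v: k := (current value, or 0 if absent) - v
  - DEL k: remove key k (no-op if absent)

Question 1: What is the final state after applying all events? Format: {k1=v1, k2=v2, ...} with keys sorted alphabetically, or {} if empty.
Answer: {x=-10, y=15}

Derivation:
  after event 1 (t=10: INC x by 4): {x=4}
  after event 2 (t=18: DEL x): {}
  after event 3 (t=20: DEL z): {}
  after event 4 (t=30: SET y = -4): {y=-4}
  after event 5 (t=36: SET x = -6): {x=-6, y=-4}
  after event 6 (t=45: DEL x): {y=-4}
  after event 7 (t=55: DEC x by 10): {x=-10, y=-4}
  after event 8 (t=65: SET y = -12): {x=-10, y=-12}
  after event 9 (t=66: DEL y): {x=-10}
  after event 10 (t=70: SET y = 15): {x=-10, y=15}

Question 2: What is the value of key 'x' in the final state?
Track key 'x' through all 10 events:
  event 1 (t=10: INC x by 4): x (absent) -> 4
  event 2 (t=18: DEL x): x 4 -> (absent)
  event 3 (t=20: DEL z): x unchanged
  event 4 (t=30: SET y = -4): x unchanged
  event 5 (t=36: SET x = -6): x (absent) -> -6
  event 6 (t=45: DEL x): x -6 -> (absent)
  event 7 (t=55: DEC x by 10): x (absent) -> -10
  event 8 (t=65: SET y = -12): x unchanged
  event 9 (t=66: DEL y): x unchanged
  event 10 (t=70: SET y = 15): x unchanged
Final: x = -10

Answer: -10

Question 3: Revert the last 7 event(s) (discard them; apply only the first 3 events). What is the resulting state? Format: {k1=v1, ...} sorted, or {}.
Answer: {}

Derivation:
Keep first 3 events (discard last 7):
  after event 1 (t=10: INC x by 4): {x=4}
  after event 2 (t=18: DEL x): {}
  after event 3 (t=20: DEL z): {}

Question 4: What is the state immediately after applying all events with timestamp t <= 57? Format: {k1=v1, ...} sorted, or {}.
Answer: {x=-10, y=-4}

Derivation:
Apply events with t <= 57 (7 events):
  after event 1 (t=10: INC x by 4): {x=4}
  after event 2 (t=18: DEL x): {}
  after event 3 (t=20: DEL z): {}
  after event 4 (t=30: SET y = -4): {y=-4}
  after event 5 (t=36: SET x = -6): {x=-6, y=-4}
  after event 6 (t=45: DEL x): {y=-4}
  after event 7 (t=55: DEC x by 10): {x=-10, y=-4}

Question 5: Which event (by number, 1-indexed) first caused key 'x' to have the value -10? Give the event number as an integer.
Looking for first event where x becomes -10:
  event 1: x = 4
  event 2: x = (absent)
  event 5: x = -6
  event 6: x = (absent)
  event 7: x (absent) -> -10  <-- first match

Answer: 7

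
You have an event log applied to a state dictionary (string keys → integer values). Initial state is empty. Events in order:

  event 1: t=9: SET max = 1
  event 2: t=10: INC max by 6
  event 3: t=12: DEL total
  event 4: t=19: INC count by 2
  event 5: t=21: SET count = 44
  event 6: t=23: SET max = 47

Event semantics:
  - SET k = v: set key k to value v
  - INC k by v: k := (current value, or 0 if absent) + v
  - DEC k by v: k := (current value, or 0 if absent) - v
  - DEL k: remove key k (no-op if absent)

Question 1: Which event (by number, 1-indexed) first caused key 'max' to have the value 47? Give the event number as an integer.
Answer: 6

Derivation:
Looking for first event where max becomes 47:
  event 1: max = 1
  event 2: max = 7
  event 3: max = 7
  event 4: max = 7
  event 5: max = 7
  event 6: max 7 -> 47  <-- first match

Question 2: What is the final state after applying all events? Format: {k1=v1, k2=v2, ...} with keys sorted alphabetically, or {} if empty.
  after event 1 (t=9: SET max = 1): {max=1}
  after event 2 (t=10: INC max by 6): {max=7}
  after event 3 (t=12: DEL total): {max=7}
  after event 4 (t=19: INC count by 2): {count=2, max=7}
  after event 5 (t=21: SET count = 44): {count=44, max=7}
  after event 6 (t=23: SET max = 47): {count=44, max=47}

Answer: {count=44, max=47}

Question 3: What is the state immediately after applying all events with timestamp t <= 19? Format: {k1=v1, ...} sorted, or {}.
Answer: {count=2, max=7}

Derivation:
Apply events with t <= 19 (4 events):
  after event 1 (t=9: SET max = 1): {max=1}
  after event 2 (t=10: INC max by 6): {max=7}
  after event 3 (t=12: DEL total): {max=7}
  after event 4 (t=19: INC count by 2): {count=2, max=7}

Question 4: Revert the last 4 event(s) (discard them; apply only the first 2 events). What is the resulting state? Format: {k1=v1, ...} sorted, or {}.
Answer: {max=7}

Derivation:
Keep first 2 events (discard last 4):
  after event 1 (t=9: SET max = 1): {max=1}
  after event 2 (t=10: INC max by 6): {max=7}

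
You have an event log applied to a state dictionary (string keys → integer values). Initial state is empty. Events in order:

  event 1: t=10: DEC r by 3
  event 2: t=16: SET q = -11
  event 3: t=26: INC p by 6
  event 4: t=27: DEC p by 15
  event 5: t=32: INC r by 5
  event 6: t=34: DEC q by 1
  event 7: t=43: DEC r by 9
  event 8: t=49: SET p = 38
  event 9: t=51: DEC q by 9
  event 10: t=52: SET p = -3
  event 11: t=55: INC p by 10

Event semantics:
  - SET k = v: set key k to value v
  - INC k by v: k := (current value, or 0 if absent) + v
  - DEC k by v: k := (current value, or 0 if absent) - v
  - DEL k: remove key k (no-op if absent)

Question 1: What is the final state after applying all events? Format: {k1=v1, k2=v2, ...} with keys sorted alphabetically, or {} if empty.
  after event 1 (t=10: DEC r by 3): {r=-3}
  after event 2 (t=16: SET q = -11): {q=-11, r=-3}
  after event 3 (t=26: INC p by 6): {p=6, q=-11, r=-3}
  after event 4 (t=27: DEC p by 15): {p=-9, q=-11, r=-3}
  after event 5 (t=32: INC r by 5): {p=-9, q=-11, r=2}
  after event 6 (t=34: DEC q by 1): {p=-9, q=-12, r=2}
  after event 7 (t=43: DEC r by 9): {p=-9, q=-12, r=-7}
  after event 8 (t=49: SET p = 38): {p=38, q=-12, r=-7}
  after event 9 (t=51: DEC q by 9): {p=38, q=-21, r=-7}
  after event 10 (t=52: SET p = -3): {p=-3, q=-21, r=-7}
  after event 11 (t=55: INC p by 10): {p=7, q=-21, r=-7}

Answer: {p=7, q=-21, r=-7}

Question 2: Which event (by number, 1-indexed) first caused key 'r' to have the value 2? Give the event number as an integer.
Answer: 5

Derivation:
Looking for first event where r becomes 2:
  event 1: r = -3
  event 2: r = -3
  event 3: r = -3
  event 4: r = -3
  event 5: r -3 -> 2  <-- first match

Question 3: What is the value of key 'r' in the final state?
Track key 'r' through all 11 events:
  event 1 (t=10: DEC r by 3): r (absent) -> -3
  event 2 (t=16: SET q = -11): r unchanged
  event 3 (t=26: INC p by 6): r unchanged
  event 4 (t=27: DEC p by 15): r unchanged
  event 5 (t=32: INC r by 5): r -3 -> 2
  event 6 (t=34: DEC q by 1): r unchanged
  event 7 (t=43: DEC r by 9): r 2 -> -7
  event 8 (t=49: SET p = 38): r unchanged
  event 9 (t=51: DEC q by 9): r unchanged
  event 10 (t=52: SET p = -3): r unchanged
  event 11 (t=55: INC p by 10): r unchanged
Final: r = -7

Answer: -7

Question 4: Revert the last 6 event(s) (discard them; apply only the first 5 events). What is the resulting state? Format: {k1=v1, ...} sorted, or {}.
Answer: {p=-9, q=-11, r=2}

Derivation:
Keep first 5 events (discard last 6):
  after event 1 (t=10: DEC r by 3): {r=-3}
  after event 2 (t=16: SET q = -11): {q=-11, r=-3}
  after event 3 (t=26: INC p by 6): {p=6, q=-11, r=-3}
  after event 4 (t=27: DEC p by 15): {p=-9, q=-11, r=-3}
  after event 5 (t=32: INC r by 5): {p=-9, q=-11, r=2}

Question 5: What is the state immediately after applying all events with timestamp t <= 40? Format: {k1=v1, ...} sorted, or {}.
Answer: {p=-9, q=-12, r=2}

Derivation:
Apply events with t <= 40 (6 events):
  after event 1 (t=10: DEC r by 3): {r=-3}
  after event 2 (t=16: SET q = -11): {q=-11, r=-3}
  after event 3 (t=26: INC p by 6): {p=6, q=-11, r=-3}
  after event 4 (t=27: DEC p by 15): {p=-9, q=-11, r=-3}
  after event 5 (t=32: INC r by 5): {p=-9, q=-11, r=2}
  after event 6 (t=34: DEC q by 1): {p=-9, q=-12, r=2}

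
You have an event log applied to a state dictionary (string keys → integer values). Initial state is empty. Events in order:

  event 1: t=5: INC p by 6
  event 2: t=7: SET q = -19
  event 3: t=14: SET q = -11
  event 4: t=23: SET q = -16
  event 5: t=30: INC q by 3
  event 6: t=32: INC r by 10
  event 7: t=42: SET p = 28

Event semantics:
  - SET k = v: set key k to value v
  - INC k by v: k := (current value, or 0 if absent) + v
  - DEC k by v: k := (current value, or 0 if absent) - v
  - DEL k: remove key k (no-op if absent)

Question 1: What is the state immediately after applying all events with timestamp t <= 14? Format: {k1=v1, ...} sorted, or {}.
Apply events with t <= 14 (3 events):
  after event 1 (t=5: INC p by 6): {p=6}
  after event 2 (t=7: SET q = -19): {p=6, q=-19}
  after event 3 (t=14: SET q = -11): {p=6, q=-11}

Answer: {p=6, q=-11}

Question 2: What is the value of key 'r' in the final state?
Track key 'r' through all 7 events:
  event 1 (t=5: INC p by 6): r unchanged
  event 2 (t=7: SET q = -19): r unchanged
  event 3 (t=14: SET q = -11): r unchanged
  event 4 (t=23: SET q = -16): r unchanged
  event 5 (t=30: INC q by 3): r unchanged
  event 6 (t=32: INC r by 10): r (absent) -> 10
  event 7 (t=42: SET p = 28): r unchanged
Final: r = 10

Answer: 10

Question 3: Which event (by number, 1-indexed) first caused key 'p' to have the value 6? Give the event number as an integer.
Answer: 1

Derivation:
Looking for first event where p becomes 6:
  event 1: p (absent) -> 6  <-- first match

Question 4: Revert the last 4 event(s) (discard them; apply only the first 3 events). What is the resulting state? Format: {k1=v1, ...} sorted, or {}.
Keep first 3 events (discard last 4):
  after event 1 (t=5: INC p by 6): {p=6}
  after event 2 (t=7: SET q = -19): {p=6, q=-19}
  after event 3 (t=14: SET q = -11): {p=6, q=-11}

Answer: {p=6, q=-11}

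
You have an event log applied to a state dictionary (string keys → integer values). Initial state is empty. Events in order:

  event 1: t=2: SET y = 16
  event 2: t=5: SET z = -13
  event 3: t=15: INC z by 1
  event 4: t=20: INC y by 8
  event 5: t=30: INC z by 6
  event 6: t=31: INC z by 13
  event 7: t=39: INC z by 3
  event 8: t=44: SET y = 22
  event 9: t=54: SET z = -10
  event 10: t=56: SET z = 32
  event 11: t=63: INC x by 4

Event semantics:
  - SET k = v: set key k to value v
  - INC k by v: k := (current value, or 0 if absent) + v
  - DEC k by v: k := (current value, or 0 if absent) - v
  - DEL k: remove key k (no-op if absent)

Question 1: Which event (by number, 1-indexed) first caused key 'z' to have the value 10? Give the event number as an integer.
Looking for first event where z becomes 10:
  event 2: z = -13
  event 3: z = -12
  event 4: z = -12
  event 5: z = -6
  event 6: z = 7
  event 7: z 7 -> 10  <-- first match

Answer: 7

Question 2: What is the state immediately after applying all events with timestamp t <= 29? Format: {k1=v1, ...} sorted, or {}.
Apply events with t <= 29 (4 events):
  after event 1 (t=2: SET y = 16): {y=16}
  after event 2 (t=5: SET z = -13): {y=16, z=-13}
  after event 3 (t=15: INC z by 1): {y=16, z=-12}
  after event 4 (t=20: INC y by 8): {y=24, z=-12}

Answer: {y=24, z=-12}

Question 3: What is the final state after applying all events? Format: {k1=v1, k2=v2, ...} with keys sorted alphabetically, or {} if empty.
  after event 1 (t=2: SET y = 16): {y=16}
  after event 2 (t=5: SET z = -13): {y=16, z=-13}
  after event 3 (t=15: INC z by 1): {y=16, z=-12}
  after event 4 (t=20: INC y by 8): {y=24, z=-12}
  after event 5 (t=30: INC z by 6): {y=24, z=-6}
  after event 6 (t=31: INC z by 13): {y=24, z=7}
  after event 7 (t=39: INC z by 3): {y=24, z=10}
  after event 8 (t=44: SET y = 22): {y=22, z=10}
  after event 9 (t=54: SET z = -10): {y=22, z=-10}
  after event 10 (t=56: SET z = 32): {y=22, z=32}
  after event 11 (t=63: INC x by 4): {x=4, y=22, z=32}

Answer: {x=4, y=22, z=32}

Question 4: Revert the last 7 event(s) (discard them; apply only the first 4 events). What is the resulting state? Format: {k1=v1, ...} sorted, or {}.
Answer: {y=24, z=-12}

Derivation:
Keep first 4 events (discard last 7):
  after event 1 (t=2: SET y = 16): {y=16}
  after event 2 (t=5: SET z = -13): {y=16, z=-13}
  after event 3 (t=15: INC z by 1): {y=16, z=-12}
  after event 4 (t=20: INC y by 8): {y=24, z=-12}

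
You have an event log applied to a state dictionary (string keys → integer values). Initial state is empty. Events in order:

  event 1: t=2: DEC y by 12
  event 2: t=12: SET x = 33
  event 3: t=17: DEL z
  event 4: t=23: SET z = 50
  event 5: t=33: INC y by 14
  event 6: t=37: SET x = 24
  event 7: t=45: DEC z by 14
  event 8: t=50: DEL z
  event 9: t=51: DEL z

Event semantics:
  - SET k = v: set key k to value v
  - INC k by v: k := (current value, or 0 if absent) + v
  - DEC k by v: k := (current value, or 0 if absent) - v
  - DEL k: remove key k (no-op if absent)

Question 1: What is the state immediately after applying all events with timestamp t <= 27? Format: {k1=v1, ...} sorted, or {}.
Answer: {x=33, y=-12, z=50}

Derivation:
Apply events with t <= 27 (4 events):
  after event 1 (t=2: DEC y by 12): {y=-12}
  after event 2 (t=12: SET x = 33): {x=33, y=-12}
  after event 3 (t=17: DEL z): {x=33, y=-12}
  after event 4 (t=23: SET z = 50): {x=33, y=-12, z=50}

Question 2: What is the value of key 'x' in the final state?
Track key 'x' through all 9 events:
  event 1 (t=2: DEC y by 12): x unchanged
  event 2 (t=12: SET x = 33): x (absent) -> 33
  event 3 (t=17: DEL z): x unchanged
  event 4 (t=23: SET z = 50): x unchanged
  event 5 (t=33: INC y by 14): x unchanged
  event 6 (t=37: SET x = 24): x 33 -> 24
  event 7 (t=45: DEC z by 14): x unchanged
  event 8 (t=50: DEL z): x unchanged
  event 9 (t=51: DEL z): x unchanged
Final: x = 24

Answer: 24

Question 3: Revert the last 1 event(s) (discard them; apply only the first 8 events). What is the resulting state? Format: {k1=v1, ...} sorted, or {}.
Keep first 8 events (discard last 1):
  after event 1 (t=2: DEC y by 12): {y=-12}
  after event 2 (t=12: SET x = 33): {x=33, y=-12}
  after event 3 (t=17: DEL z): {x=33, y=-12}
  after event 4 (t=23: SET z = 50): {x=33, y=-12, z=50}
  after event 5 (t=33: INC y by 14): {x=33, y=2, z=50}
  after event 6 (t=37: SET x = 24): {x=24, y=2, z=50}
  after event 7 (t=45: DEC z by 14): {x=24, y=2, z=36}
  after event 8 (t=50: DEL z): {x=24, y=2}

Answer: {x=24, y=2}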